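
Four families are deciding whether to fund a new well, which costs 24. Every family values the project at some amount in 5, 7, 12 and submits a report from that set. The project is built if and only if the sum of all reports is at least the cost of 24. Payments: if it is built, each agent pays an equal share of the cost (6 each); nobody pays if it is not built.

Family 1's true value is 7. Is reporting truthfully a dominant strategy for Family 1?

No

Consider the case where Family 2 reports 5, Family 3 reports 5 and Family 4 reports 5.
Truthful report 7: project not built, utility 0.
Report 12 instead: project built, pays 6, utility 7 - 6 = 1.
Since 1 > 0, reporting 12 is strictly better here, so truthful reporting is not dominant.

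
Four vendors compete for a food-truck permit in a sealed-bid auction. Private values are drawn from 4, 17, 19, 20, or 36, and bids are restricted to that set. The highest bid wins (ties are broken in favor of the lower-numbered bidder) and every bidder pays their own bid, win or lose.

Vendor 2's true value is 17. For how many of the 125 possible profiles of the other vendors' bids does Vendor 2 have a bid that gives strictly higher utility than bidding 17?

121

Others bid (4, 4, 19): truth gives -17; bid 19 gives -2 > -17. Violating.
Others bid (4, 4, 20): truth gives -17; bid 20 gives -3 > -17. Violating.
Others bid (4, 4, 36): truth gives -17; bid 4 gives -4 > -17. Violating.
Others bid (4, 17, 19): truth gives -17; bid 19 gives -2 > -17. Violating.
Others bid (4, 4, 4): truth gives 0; no alternative beats it.
Others bid (4, 4, 17): truth gives 0; no alternative beats it.
(Checking all 125 profiles: 121 have a profitable deviation, 4 do not.)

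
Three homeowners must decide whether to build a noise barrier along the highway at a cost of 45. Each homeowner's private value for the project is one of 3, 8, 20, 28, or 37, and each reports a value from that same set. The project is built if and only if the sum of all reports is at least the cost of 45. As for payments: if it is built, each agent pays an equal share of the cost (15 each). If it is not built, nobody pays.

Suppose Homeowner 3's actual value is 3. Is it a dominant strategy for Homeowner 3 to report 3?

Yes

Check each profile of the others' reports and compare truth against every alternative report.
Others report (3, 37): truth gives 0, best alternative gives -12.
Others report (20, 20): truth gives 0, best alternative gives -12.
Others report (37, 3): truth gives 0, best alternative gives -12.
Others report (8, 37): truth gives -12, best alternative gives -12.
Others report (20, 28): truth gives -12, best alternative gives -12.
Others report (20, 37): truth gives -12, best alternative gives -12.
(Remaining 19 profiles checked similarly; truth is weakly best in each.)
In every case the truthful report is at least as good as any alternative, so it is a dominant strategy.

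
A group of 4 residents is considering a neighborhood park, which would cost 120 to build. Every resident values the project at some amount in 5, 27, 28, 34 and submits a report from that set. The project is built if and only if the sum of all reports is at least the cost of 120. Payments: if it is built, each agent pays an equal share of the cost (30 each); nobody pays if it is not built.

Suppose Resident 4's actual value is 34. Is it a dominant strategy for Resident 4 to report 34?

Check each profile of the others' reports and compare truth against every alternative report.
Others report (27, 27, 34): truth gives 4, best alternative gives 0.
Others report (27, 28, 34): truth gives 4, best alternative gives 0.
Others report (27, 34, 27): truth gives 4, best alternative gives 0.
Others report (27, 34, 28): truth gives 4, best alternative gives 0.
Others report (28, 27, 34): truth gives 4, best alternative gives 0.
Others report (28, 28, 34): truth gives 4, best alternative gives 0.
(Remaining 58 profiles checked similarly; truth is weakly best in each.)
In every case the truthful report is at least as good as any alternative, so it is a dominant strategy.

Yes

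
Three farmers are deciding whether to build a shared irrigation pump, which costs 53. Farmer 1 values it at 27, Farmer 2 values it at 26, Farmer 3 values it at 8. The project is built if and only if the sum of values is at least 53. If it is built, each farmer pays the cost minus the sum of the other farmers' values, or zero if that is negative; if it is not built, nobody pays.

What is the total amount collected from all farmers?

Total value 61 ≥ cost 53, so it is built.
Farmer 1: others sum to 34; max(0, 53 - 34) = 19.
Farmer 2: others sum to 35; max(0, 53 - 35) = 18.
Farmer 3: others sum to 53; max(0, 53 - 53) = 0.
Total collected = 19 + 18 + 0 = 37.

37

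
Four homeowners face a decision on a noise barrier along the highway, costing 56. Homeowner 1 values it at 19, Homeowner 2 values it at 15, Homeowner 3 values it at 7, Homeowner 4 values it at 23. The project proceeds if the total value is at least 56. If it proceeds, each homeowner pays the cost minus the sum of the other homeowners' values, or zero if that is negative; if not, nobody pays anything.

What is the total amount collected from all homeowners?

Total value 64 ≥ cost 56, so it is built.
Homeowner 1: others sum to 45; max(0, 56 - 45) = 11.
Homeowner 2: others sum to 49; max(0, 56 - 49) = 7.
Homeowner 3: others sum to 57; max(0, 56 - 57) = 0.
Homeowner 4: others sum to 41; max(0, 56 - 41) = 15.
Total collected = 11 + 7 + 0 + 15 = 33.

33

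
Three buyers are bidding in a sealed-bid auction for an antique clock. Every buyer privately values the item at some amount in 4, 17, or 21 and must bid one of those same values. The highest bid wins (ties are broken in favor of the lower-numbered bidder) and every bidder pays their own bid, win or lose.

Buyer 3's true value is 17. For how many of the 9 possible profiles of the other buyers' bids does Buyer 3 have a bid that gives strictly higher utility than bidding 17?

Others bid (4, 17): truth gives -17; bid 4 gives -4 > -17. Violating.
Others bid (4, 21): truth gives -17; bid 4 gives -4 > -17. Violating.
Others bid (17, 4): truth gives -17; bid 4 gives -4 > -17. Violating.
Others bid (17, 17): truth gives -17; bid 4 gives -4 > -17. Violating.
Others bid (4, 4): truth gives 0; no alternative beats it.
(Checking all 9 profiles: 8 have a profitable deviation, 1 does not.)

8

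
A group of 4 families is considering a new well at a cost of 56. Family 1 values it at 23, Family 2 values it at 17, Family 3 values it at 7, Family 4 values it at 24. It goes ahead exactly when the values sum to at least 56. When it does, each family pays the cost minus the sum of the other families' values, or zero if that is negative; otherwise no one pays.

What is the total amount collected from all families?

Total value 71 ≥ cost 56, so it is built.
Family 1: others sum to 48; max(0, 56 - 48) = 8.
Family 2: others sum to 54; max(0, 56 - 54) = 2.
Family 3: others sum to 64; max(0, 56 - 64) = 0.
Family 4: others sum to 47; max(0, 56 - 47) = 9.
Total collected = 8 + 2 + 0 + 9 = 19.

19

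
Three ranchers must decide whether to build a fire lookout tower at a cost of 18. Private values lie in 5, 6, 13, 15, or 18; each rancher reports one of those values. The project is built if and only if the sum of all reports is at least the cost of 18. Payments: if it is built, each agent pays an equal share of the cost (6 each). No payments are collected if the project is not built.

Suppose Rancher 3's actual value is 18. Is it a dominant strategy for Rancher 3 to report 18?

Yes

Check each profile of the others' reports and compare truth against every alternative report.
Others report (5, 5): truth gives 12, best alternative gives 12.
Others report (5, 6): truth gives 12, best alternative gives 12.
Others report (5, 13): truth gives 12, best alternative gives 12.
Others report (5, 15): truth gives 12, best alternative gives 12.
Others report (5, 18): truth gives 12, best alternative gives 12.
Others report (6, 5): truth gives 12, best alternative gives 12.
(Remaining 19 profiles checked similarly; truth is weakly best in each.)
In every case the truthful report is at least as good as any alternative, so it is a dominant strategy.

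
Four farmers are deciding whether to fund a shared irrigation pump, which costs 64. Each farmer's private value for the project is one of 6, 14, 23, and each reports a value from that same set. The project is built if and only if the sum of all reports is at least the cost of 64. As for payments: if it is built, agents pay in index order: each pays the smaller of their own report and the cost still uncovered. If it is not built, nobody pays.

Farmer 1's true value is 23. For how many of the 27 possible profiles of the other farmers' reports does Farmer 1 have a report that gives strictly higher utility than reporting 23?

Others report (6, 23, 23): truth gives 0; report 14 gives 9 > 0. Violating.
Others report (14, 14, 23): truth gives 0; report 14 gives 9 > 0. Violating.
Others report (14, 23, 14): truth gives 0; report 14 gives 9 > 0. Violating.
Others report (14, 23, 23): truth gives 0; report 6 gives 17 > 0. Violating.
Others report (6, 6, 6): truth gives 0; no alternative beats it.
Others report (6, 6, 14): truth gives 0; no alternative beats it.
(Checking all 27 profiles: 10 have a profitable deviation, 17 do not.)

10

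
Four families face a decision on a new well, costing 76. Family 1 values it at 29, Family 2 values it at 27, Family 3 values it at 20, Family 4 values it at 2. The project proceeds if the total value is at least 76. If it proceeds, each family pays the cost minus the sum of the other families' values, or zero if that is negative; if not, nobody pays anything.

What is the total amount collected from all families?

Total value 78 ≥ cost 76, so it is built.
Family 1: others sum to 49; max(0, 76 - 49) = 27.
Family 2: others sum to 51; max(0, 76 - 51) = 25.
Family 3: others sum to 58; max(0, 76 - 58) = 18.
Family 4: others sum to 76; max(0, 76 - 76) = 0.
Total collected = 27 + 25 + 18 + 0 = 70.

70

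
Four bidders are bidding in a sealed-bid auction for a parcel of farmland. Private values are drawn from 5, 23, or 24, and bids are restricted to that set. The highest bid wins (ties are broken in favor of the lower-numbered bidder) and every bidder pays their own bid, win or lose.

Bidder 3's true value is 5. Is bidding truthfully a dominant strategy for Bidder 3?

Check each profile of the others' bids and compare truth against every alternative bid.
Others bid (5, 24, 5): truth gives -5, best alternative gives -23.
Others bid (5, 24, 23): truth gives -5, best alternative gives -23.
Others bid (5, 24, 24): truth gives -5, best alternative gives -23.
Others bid (23, 24, 5): truth gives -5, best alternative gives -23.
Others bid (23, 24, 23): truth gives -5, best alternative gives -23.
Others bid (23, 24, 24): truth gives -5, best alternative gives -23.
(Remaining 21 profiles checked similarly; truth is weakly best in each.)
In every case the truthful bid is at least as good as any alternative, so it is a dominant strategy.

Yes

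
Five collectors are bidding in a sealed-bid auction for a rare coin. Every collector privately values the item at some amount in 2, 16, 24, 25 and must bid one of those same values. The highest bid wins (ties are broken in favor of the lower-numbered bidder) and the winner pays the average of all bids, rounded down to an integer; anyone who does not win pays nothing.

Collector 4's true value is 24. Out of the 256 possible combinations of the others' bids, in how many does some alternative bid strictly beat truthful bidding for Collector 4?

84

Others bid (2, 2, 2, 2): truth gives 18; bid 16 gives 20 > 18. Violating.
Others bid (2, 2, 2, 16): truth gives 15; bid 16 gives 17 > 15. Violating.
Others bid (2, 2, 2, 25): truth gives 0; bid 25 gives 13 > 0. Violating.
Others bid (2, 2, 16, 25): truth gives 0; bid 25 gives 10 > 0. Violating.
Others bid (2, 2, 2, 24): truth gives 14; no alternative beats it.
Others bid (2, 2, 16, 2): truth gives 15; no alternative beats it.
(Checking all 256 profiles: 84 have a profitable deviation, 172 do not.)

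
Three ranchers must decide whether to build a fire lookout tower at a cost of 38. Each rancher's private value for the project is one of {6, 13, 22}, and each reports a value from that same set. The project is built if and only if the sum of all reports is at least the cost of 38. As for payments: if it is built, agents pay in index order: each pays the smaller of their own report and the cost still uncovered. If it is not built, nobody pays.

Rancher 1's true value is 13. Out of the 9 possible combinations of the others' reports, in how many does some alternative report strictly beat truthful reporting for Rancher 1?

3

Others report (13, 22): truth gives 0; report 6 gives 7 > 0. Violating.
Others report (22, 13): truth gives 0; report 6 gives 7 > 0. Violating.
Others report (22, 22): truth gives 0; report 6 gives 7 > 0. Violating.
Others report (6, 6): truth gives 0; no alternative beats it.
Others report (6, 13): truth gives 0; no alternative beats it.
(Checking all 9 profiles: 3 have a profitable deviation, 6 do not.)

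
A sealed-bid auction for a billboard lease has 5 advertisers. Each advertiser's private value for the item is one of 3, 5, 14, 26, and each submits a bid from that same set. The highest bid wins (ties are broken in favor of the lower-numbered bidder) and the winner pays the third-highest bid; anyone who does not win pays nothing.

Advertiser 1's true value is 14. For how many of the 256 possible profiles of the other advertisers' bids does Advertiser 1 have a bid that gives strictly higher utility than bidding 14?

32

Others bid (3, 3, 3, 26): truth gives 0; bid 26 gives 11 > 0. Violating.
Others bid (3, 3, 5, 26): truth gives 0; bid 26 gives 9 > 0. Violating.
Others bid (3, 3, 26, 3): truth gives 0; bid 26 gives 11 > 0. Violating.
Others bid (3, 3, 26, 5): truth gives 0; bid 26 gives 9 > 0. Violating.
Others bid (3, 3, 3, 3): truth gives 11; no alternative beats it.
Others bid (3, 3, 3, 5): truth gives 11; no alternative beats it.
(Checking all 256 profiles: 32 have a profitable deviation, 224 do not.)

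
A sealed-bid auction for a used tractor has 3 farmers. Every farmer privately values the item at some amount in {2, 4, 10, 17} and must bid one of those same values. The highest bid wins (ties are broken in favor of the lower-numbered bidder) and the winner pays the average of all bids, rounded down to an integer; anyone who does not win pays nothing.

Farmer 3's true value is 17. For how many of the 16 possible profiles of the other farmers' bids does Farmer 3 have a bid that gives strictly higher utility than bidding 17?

4

Others bid (2, 2): truth gives 10; bid 4 gives 15 > 10. Violating.
Others bid (2, 4): truth gives 10; bid 10 gives 12 > 10. Violating.
Others bid (4, 2): truth gives 10; bid 10 gives 12 > 10. Violating.
Others bid (4, 4): truth gives 9; bid 10 gives 11 > 9. Violating.
Others bid (2, 10): truth gives 8; no alternative beats it.
Others bid (2, 17): truth gives 0; no alternative beats it.
(Checking all 16 profiles: 4 have a profitable deviation, 12 do not.)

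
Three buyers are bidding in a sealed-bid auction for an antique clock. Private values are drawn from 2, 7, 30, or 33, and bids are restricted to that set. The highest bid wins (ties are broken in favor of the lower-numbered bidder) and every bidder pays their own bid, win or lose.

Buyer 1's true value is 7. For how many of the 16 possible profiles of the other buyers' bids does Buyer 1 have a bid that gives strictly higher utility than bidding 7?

Others bid (2, 2): truth gives 0; bid 2 gives 5 > 0. Violating.
Others bid (2, 30): truth gives -7; bid 2 gives -2 > -7. Violating.
Others bid (2, 33): truth gives -7; bid 2 gives -2 > -7. Violating.
Others bid (7, 30): truth gives -7; bid 2 gives -2 > -7. Violating.
Others bid (2, 7): truth gives 0; no alternative beats it.
Others bid (7, 2): truth gives 0; no alternative beats it.
(Checking all 16 profiles: 13 have a profitable deviation, 3 do not.)

13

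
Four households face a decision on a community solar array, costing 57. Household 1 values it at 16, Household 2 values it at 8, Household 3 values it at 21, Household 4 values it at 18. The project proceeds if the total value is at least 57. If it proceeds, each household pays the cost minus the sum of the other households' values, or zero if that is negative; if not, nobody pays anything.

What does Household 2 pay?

2

Total value 63 ≥ cost 57, so the project is built.
The other households' values sum to 55.
Cost minus that sum is 57 - 55 = 2.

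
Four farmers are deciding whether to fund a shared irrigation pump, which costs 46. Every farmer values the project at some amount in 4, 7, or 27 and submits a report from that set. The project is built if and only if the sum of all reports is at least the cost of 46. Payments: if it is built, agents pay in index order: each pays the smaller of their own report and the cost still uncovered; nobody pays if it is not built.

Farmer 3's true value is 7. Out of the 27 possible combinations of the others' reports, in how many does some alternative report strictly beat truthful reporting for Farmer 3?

4

Others report (4, 27, 27): truth gives 0; report 4 gives 3 > 0. Violating.
Others report (7, 27, 27): truth gives 0; report 4 gives 3 > 0. Violating.
Others report (27, 4, 27): truth gives 0; report 4 gives 3 > 0. Violating.
Others report (27, 7, 27): truth gives 0; report 4 gives 3 > 0. Violating.
Others report (4, 4, 4): truth gives 0; no alternative beats it.
Others report (4, 4, 7): truth gives 0; no alternative beats it.
(Checking all 27 profiles: 4 have a profitable deviation, 23 do not.)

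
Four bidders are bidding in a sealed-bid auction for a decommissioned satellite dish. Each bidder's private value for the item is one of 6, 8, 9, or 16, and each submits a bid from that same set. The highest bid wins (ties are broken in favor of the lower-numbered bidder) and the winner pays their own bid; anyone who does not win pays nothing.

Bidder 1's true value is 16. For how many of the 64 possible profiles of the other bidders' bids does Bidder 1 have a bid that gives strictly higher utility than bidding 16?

27

Others bid (6, 6, 6): truth gives 0; bid 6 gives 10 > 0. Violating.
Others bid (6, 6, 8): truth gives 0; bid 8 gives 8 > 0. Violating.
Others bid (6, 6, 9): truth gives 0; bid 9 gives 7 > 0. Violating.
Others bid (6, 8, 6): truth gives 0; bid 8 gives 8 > 0. Violating.
Others bid (6, 6, 16): truth gives 0; no alternative beats it.
Others bid (6, 8, 16): truth gives 0; no alternative beats it.
(Checking all 64 profiles: 27 have a profitable deviation, 37 do not.)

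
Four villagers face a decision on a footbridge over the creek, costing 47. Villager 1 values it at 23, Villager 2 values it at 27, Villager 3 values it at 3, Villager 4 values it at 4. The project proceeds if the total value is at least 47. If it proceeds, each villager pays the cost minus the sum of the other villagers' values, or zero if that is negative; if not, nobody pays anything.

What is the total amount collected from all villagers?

30

Total value 57 ≥ cost 47, so it is built.
Villager 1: others sum to 34; max(0, 47 - 34) = 13.
Villager 2: others sum to 30; max(0, 47 - 30) = 17.
Villager 3: others sum to 54; max(0, 47 - 54) = 0.
Villager 4: others sum to 53; max(0, 47 - 53) = 0.
Total collected = 13 + 17 + 0 + 0 = 30.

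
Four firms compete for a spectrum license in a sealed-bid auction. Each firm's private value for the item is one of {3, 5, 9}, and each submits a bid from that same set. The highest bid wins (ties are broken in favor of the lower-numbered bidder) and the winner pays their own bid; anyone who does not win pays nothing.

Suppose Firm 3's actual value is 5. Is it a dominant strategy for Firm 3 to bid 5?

Check each profile of the others' bids and compare truth against every alternative bid.
Others bid (3, 3, 3): truth gives 0, best alternative gives 0.
Others bid (3, 3, 5): truth gives 0, best alternative gives 0.
Others bid (3, 3, 9): truth gives 0, best alternative gives 0.
Others bid (3, 5, 3): truth gives 0, best alternative gives 0.
Others bid (3, 5, 5): truth gives 0, best alternative gives 0.
Others bid (3, 5, 9): truth gives 0, best alternative gives 0.
(Remaining 21 profiles checked similarly; truth is weakly best in each.)
In every case the truthful bid is at least as good as any alternative, so it is a dominant strategy.

Yes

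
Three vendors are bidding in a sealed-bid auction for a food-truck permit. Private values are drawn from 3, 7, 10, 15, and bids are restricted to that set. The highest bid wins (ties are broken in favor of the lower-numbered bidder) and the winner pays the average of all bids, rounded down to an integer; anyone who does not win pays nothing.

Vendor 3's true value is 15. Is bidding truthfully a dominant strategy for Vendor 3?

No

Consider the case where Vendor 1 bids 3 and Vendor 2 bids 3.
Truthful bid 15: wins, pays 7, utility 15 - 7 = 8.
Bid 7 instead: wins, pays 4, utility 15 - 4 = 11.
Since 11 > 8, bidding 7 is strictly better here, so truthful bidding is not dominant.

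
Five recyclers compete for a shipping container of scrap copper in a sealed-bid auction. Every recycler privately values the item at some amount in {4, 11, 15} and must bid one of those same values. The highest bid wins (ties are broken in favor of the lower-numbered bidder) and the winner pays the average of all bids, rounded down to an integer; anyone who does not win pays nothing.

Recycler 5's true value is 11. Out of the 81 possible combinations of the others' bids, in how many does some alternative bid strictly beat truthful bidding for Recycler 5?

Others bid (4, 4, 4, 11): truth gives 0; bid 15 gives 4 > 0. Violating.
Others bid (4, 4, 11, 4): truth gives 0; bid 15 gives 4 > 0. Violating.
Others bid (4, 4, 11, 11): truth gives 0; bid 15 gives 2 > 0. Violating.
Others bid (4, 11, 4, 4): truth gives 0; bid 15 gives 4 > 0. Violating.
Others bid (4, 4, 4, 4): truth gives 6; no alternative beats it.
Others bid (4, 4, 4, 15): truth gives 0; no alternative beats it.
(Checking all 81 profiles: 14 have a profitable deviation, 67 do not.)

14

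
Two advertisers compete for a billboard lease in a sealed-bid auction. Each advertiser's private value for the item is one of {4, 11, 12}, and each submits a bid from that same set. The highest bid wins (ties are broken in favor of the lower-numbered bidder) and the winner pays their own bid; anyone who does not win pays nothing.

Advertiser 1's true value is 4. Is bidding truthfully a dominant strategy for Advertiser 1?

Check each profile of the others' bids and compare truth against every alternative bid.
Others bid (4): truth gives 0, best alternative gives -7.
Others bid (11): truth gives 0, best alternative gives -7.
Others bid (12): truth gives 0, best alternative gives 0.
In every case the truthful bid is at least as good as any alternative, so it is a dominant strategy.

Yes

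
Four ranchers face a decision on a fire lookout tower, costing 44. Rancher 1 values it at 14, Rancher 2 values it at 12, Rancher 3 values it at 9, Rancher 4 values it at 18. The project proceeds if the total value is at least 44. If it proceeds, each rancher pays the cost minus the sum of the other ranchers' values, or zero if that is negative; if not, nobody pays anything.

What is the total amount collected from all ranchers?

17

Total value 53 ≥ cost 44, so it is built.
Rancher 1: others sum to 39; max(0, 44 - 39) = 5.
Rancher 2: others sum to 41; max(0, 44 - 41) = 3.
Rancher 3: others sum to 44; max(0, 44 - 44) = 0.
Rancher 4: others sum to 35; max(0, 44 - 35) = 9.
Total collected = 5 + 3 + 0 + 9 = 17.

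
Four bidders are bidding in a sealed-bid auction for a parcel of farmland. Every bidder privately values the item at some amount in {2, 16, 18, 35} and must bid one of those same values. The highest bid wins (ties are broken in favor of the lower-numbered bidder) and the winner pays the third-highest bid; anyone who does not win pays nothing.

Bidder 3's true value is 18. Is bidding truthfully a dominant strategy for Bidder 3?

Consider the case where Bidder 1 bids 2, Bidder 2 bids 2 and Bidder 4 bids 35.
Truthful bid 18: loses, pays 0, utility 0.
Bid 35 instead: wins, pays 2, utility 18 - 2 = 16.
Since 16 > 0, bidding 35 is strictly better here, so truthful bidding is not dominant.

No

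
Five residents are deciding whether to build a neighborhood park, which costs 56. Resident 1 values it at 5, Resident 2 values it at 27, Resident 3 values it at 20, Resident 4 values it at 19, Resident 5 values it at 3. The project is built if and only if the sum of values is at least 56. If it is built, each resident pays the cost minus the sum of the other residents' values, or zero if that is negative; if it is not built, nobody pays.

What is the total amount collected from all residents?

Total value 74 ≥ cost 56, so it is built.
Resident 1: others sum to 69; max(0, 56 - 69) = 0.
Resident 2: others sum to 47; max(0, 56 - 47) = 9.
Resident 3: others sum to 54; max(0, 56 - 54) = 2.
Resident 4: others sum to 55; max(0, 56 - 55) = 1.
Resident 5: others sum to 71; max(0, 56 - 71) = 0.
Total collected = 0 + 9 + 2 + 1 + 0 = 12.

12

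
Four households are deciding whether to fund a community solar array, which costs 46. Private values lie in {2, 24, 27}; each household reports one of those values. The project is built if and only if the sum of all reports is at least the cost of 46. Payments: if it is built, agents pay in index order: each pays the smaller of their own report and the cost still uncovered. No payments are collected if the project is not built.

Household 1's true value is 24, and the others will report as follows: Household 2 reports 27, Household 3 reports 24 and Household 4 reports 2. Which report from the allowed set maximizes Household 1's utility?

2

Report 2: project built, pays 2, utility 24 - 2 = 22.
Report 24: project built, pays 24, utility 24 - 24 = 0.
Report 27: project built, pays 27, utility 24 - 27 = -3.
The best choice is 2 with utility 22.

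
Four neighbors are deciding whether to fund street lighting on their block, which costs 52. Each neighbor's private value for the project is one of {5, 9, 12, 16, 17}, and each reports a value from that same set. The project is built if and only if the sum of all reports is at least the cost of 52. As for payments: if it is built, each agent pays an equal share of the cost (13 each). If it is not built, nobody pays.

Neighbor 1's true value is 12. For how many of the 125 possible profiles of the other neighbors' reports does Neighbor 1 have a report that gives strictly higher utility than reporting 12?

Others report (9, 16, 16): truth gives -1; report 5 gives 0 > -1. Violating.
Others report (9, 16, 17): truth gives -1; report 5 gives 0 > -1. Violating.
Others report (9, 17, 16): truth gives -1; report 5 gives 0 > -1. Violating.
Others report (9, 17, 17): truth gives -1; report 5 gives 0 > -1. Violating.
Others report (5, 5, 5): truth gives 0; no alternative beats it.
Others report (5, 5, 9): truth gives 0; no alternative beats it.
(Checking all 125 profiles: 30 have a profitable deviation, 95 do not.)

30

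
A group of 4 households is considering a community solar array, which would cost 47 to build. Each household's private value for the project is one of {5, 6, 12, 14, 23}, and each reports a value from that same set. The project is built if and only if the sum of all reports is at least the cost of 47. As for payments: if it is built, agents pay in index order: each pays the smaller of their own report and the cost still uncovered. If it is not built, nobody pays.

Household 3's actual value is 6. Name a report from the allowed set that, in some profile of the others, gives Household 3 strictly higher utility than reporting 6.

5

Suppose Household 1 reports 5, Household 2 reports 14 and Household 4 reports 23.
Report 6: project built, pays 6, utility 6 - 6 = 0.
Report 5: project built, pays 5, utility 6 - 5 = 1.
So reporting 5 beats truth here (1 > 0).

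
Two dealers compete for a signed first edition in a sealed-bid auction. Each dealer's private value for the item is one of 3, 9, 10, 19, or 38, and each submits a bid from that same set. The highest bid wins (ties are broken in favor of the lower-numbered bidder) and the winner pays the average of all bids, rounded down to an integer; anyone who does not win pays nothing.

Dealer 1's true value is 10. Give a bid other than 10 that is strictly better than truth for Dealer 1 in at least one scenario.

3

Suppose Dealer 2 bids 3.
Bid 10: wins, pays 6, utility 10 - 6 = 4.
Bid 3: wins, pays 3, utility 10 - 3 = 7.
So bidding 3 beats truth here (7 > 4).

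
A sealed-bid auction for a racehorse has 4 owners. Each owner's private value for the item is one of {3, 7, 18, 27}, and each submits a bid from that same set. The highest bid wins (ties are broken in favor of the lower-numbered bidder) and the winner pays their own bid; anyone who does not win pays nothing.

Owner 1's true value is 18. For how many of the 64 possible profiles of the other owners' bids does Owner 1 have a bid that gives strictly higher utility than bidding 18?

8

Others bid (3, 3, 3): truth gives 0; bid 3 gives 15 > 0. Violating.
Others bid (3, 3, 7): truth gives 0; bid 7 gives 11 > 0. Violating.
Others bid (3, 7, 3): truth gives 0; bid 7 gives 11 > 0. Violating.
Others bid (3, 7, 7): truth gives 0; bid 7 gives 11 > 0. Violating.
Others bid (3, 3, 18): truth gives 0; no alternative beats it.
Others bid (3, 3, 27): truth gives 0; no alternative beats it.
(Checking all 64 profiles: 8 have a profitable deviation, 56 do not.)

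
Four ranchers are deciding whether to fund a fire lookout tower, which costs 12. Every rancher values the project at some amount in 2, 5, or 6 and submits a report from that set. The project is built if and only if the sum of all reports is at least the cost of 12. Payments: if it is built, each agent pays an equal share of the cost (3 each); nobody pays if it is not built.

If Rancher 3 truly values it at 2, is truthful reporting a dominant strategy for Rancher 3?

Check each profile of the others' reports and compare truth against every alternative report.
Others report (2, 2, 5): truth gives 0, best alternative gives -1.
Others report (2, 5, 2): truth gives 0, best alternative gives -1.
Others report (5, 2, 2): truth gives 0, best alternative gives -1.
Others report (2, 2, 6): truth gives -1, best alternative gives -1.
Others report (2, 5, 5): truth gives -1, best alternative gives -1.
Others report (2, 5, 6): truth gives -1, best alternative gives -1.
(Remaining 21 profiles checked similarly; truth is weakly best in each.)
In every case the truthful report is at least as good as any alternative, so it is a dominant strategy.

Yes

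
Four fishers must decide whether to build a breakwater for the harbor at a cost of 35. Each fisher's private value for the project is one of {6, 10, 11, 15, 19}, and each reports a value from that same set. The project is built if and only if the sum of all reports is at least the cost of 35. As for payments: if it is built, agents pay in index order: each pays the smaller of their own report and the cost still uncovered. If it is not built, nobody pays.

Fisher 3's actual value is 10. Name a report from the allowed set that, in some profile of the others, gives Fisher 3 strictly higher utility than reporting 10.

Suppose Fisher 1 reports 6, Fisher 2 reports 6 and Fisher 4 reports 19.
Report 10: project built, pays 10, utility 10 - 10 = 0.
Report 6: project built, pays 6, utility 10 - 6 = 4.
So reporting 6 beats truth here (4 > 0).

6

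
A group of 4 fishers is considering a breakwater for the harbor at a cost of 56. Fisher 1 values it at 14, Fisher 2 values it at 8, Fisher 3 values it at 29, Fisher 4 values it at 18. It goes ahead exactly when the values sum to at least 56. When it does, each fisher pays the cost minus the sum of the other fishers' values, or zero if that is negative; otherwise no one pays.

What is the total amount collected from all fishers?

Total value 69 ≥ cost 56, so it is built.
Fisher 1: others sum to 55; max(0, 56 - 55) = 1.
Fisher 2: others sum to 61; max(0, 56 - 61) = 0.
Fisher 3: others sum to 40; max(0, 56 - 40) = 16.
Fisher 4: others sum to 51; max(0, 56 - 51) = 5.
Total collected = 1 + 0 + 16 + 5 = 22.

22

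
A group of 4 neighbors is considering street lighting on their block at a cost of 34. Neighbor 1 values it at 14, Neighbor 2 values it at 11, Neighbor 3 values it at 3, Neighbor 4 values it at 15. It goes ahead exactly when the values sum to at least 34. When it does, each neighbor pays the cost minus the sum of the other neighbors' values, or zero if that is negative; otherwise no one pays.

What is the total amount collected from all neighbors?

13

Total value 43 ≥ cost 34, so it is built.
Neighbor 1: others sum to 29; max(0, 34 - 29) = 5.
Neighbor 2: others sum to 32; max(0, 34 - 32) = 2.
Neighbor 3: others sum to 40; max(0, 34 - 40) = 0.
Neighbor 4: others sum to 28; max(0, 34 - 28) = 6.
Total collected = 5 + 2 + 0 + 6 = 13.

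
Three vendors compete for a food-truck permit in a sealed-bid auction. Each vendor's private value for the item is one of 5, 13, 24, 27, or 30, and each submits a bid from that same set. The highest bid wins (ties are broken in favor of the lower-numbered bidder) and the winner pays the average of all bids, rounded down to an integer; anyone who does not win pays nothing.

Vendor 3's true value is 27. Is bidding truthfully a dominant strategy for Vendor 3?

No

Consider the case where Vendor 1 bids 5 and Vendor 2 bids 5.
Truthful bid 27: wins, pays 12, utility 27 - 12 = 15.
Bid 13 instead: wins, pays 7, utility 27 - 7 = 20.
Since 20 > 15, bidding 13 is strictly better here, so truthful bidding is not dominant.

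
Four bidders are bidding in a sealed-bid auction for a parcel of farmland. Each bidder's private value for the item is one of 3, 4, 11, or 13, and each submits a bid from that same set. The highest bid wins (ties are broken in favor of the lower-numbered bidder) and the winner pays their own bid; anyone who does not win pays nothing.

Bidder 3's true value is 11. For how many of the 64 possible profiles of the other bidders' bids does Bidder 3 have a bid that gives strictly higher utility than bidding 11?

2

Others bid (3, 3, 3): truth gives 0; bid 4 gives 7 > 0. Violating.
Others bid (3, 3, 4): truth gives 0; bid 4 gives 7 > 0. Violating.
Others bid (3, 3, 11): truth gives 0; no alternative beats it.
Others bid (3, 3, 13): truth gives 0; no alternative beats it.
(Checking all 64 profiles: 2 have a profitable deviation, 62 do not.)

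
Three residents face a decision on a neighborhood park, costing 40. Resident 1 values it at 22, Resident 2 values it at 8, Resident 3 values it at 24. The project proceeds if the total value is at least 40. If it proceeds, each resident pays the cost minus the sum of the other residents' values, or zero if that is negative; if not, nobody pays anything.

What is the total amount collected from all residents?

Total value 54 ≥ cost 40, so it is built.
Resident 1: others sum to 32; max(0, 40 - 32) = 8.
Resident 2: others sum to 46; max(0, 40 - 46) = 0.
Resident 3: others sum to 30; max(0, 40 - 30) = 10.
Total collected = 8 + 0 + 10 = 18.

18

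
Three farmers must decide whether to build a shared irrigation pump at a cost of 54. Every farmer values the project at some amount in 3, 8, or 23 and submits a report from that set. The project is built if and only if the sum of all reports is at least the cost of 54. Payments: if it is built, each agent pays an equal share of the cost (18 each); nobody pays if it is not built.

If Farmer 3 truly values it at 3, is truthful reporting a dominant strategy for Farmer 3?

Yes

Check each profile of the others' reports and compare truth against every alternative report.
Others report (23, 23): truth gives 0, best alternative gives -15.
Others report (3, 3): truth gives 0, best alternative gives 0.
Others report (3, 8): truth gives 0, best alternative gives 0.
Others report (3, 23): truth gives 0, best alternative gives 0.
Others report (8, 3): truth gives 0, best alternative gives 0.
Others report (8, 8): truth gives 0, best alternative gives 0.
(Remaining 3 profiles checked similarly; truth is weakly best in each.)
In every case the truthful report is at least as good as any alternative, so it is a dominant strategy.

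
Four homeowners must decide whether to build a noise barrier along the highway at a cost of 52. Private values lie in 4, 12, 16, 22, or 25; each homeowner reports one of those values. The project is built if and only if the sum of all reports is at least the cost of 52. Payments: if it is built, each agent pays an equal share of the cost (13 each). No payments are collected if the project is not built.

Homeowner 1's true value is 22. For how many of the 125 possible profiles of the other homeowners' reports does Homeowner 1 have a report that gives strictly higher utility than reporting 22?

Others report (4, 12, 12): truth gives 0; report 25 gives 9 > 0. Violating.
Others report (12, 4, 12): truth gives 0; report 25 gives 9 > 0. Violating.
Others report (12, 12, 4): truth gives 0; report 25 gives 9 > 0. Violating.
Others report (4, 4, 4): truth gives 0; no alternative beats it.
Others report (4, 4, 12): truth gives 0; no alternative beats it.
(Checking all 125 profiles: 3 have a profitable deviation, 122 do not.)

3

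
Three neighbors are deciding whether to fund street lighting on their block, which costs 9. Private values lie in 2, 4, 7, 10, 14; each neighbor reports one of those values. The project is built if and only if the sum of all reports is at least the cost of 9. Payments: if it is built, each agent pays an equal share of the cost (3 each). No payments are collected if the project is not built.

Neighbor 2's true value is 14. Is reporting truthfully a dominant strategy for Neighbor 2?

Yes

Check each profile of the others' reports and compare truth against every alternative report.
Others report (2, 2): truth gives 11, best alternative gives 11.
Others report (2, 4): truth gives 11, best alternative gives 11.
Others report (2, 7): truth gives 11, best alternative gives 11.
Others report (2, 10): truth gives 11, best alternative gives 11.
Others report (2, 14): truth gives 11, best alternative gives 11.
Others report (4, 2): truth gives 11, best alternative gives 11.
(Remaining 19 profiles checked similarly; truth is weakly best in each.)
In every case the truthful report is at least as good as any alternative, so it is a dominant strategy.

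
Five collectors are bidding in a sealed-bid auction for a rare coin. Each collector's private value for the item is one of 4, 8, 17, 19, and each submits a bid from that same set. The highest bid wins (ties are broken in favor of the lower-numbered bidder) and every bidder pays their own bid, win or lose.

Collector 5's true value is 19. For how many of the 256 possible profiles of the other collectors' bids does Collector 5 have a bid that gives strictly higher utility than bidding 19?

191

Others bid (4, 4, 4, 4): truth gives 0; bid 8 gives 11 > 0. Violating.
Others bid (4, 4, 4, 8): truth gives 0; bid 17 gives 2 > 0. Violating.
Others bid (4, 4, 4, 19): truth gives -19; bid 4 gives -4 > -19. Violating.
Others bid (4, 4, 8, 4): truth gives 0; bid 17 gives 2 > 0. Violating.
Others bid (4, 4, 4, 17): truth gives 0; no alternative beats it.
Others bid (4, 4, 8, 17): truth gives 0; no alternative beats it.
(Checking all 256 profiles: 191 have a profitable deviation, 65 do not.)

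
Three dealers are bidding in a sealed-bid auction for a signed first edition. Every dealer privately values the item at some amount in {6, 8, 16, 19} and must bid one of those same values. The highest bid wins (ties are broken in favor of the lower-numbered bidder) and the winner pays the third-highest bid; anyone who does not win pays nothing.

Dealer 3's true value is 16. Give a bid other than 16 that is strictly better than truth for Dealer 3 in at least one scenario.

Suppose Dealer 1 bids 6 and Dealer 2 bids 16.
Bid 16: loses, pays 0, utility 0.
Bid 19: wins, pays 6, utility 16 - 6 = 10.
So bidding 19 beats truth here (10 > 0).

19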